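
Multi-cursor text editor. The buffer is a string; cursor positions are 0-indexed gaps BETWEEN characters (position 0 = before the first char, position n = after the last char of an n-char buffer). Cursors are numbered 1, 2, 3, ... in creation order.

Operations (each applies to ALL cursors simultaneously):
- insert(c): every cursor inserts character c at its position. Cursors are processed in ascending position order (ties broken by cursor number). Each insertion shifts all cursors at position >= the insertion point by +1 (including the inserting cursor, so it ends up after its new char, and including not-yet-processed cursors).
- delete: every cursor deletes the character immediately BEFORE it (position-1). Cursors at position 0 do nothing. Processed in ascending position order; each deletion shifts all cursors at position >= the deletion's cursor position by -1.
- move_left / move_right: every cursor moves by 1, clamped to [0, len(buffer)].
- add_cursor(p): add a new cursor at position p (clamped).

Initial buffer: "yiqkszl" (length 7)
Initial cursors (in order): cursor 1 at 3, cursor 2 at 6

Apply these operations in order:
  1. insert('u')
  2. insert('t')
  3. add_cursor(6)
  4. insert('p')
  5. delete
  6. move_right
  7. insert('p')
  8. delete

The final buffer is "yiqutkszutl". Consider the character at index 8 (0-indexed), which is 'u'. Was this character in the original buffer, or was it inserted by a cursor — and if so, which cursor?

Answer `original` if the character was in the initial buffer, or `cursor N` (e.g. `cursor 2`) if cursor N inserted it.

Answer: cursor 2

Derivation:
After op 1 (insert('u')): buffer="yiqukszul" (len 9), cursors c1@4 c2@8, authorship ...1...2.
After op 2 (insert('t')): buffer="yiqutkszutl" (len 11), cursors c1@5 c2@10, authorship ...11...22.
After op 3 (add_cursor(6)): buffer="yiqutkszutl" (len 11), cursors c1@5 c3@6 c2@10, authorship ...11...22.
After op 4 (insert('p')): buffer="yiqutpkpszutpl" (len 14), cursors c1@6 c3@8 c2@13, authorship ...111.3..222.
After op 5 (delete): buffer="yiqutkszutl" (len 11), cursors c1@5 c3@6 c2@10, authorship ...11...22.
After op 6 (move_right): buffer="yiqutkszutl" (len 11), cursors c1@6 c3@7 c2@11, authorship ...11...22.
After op 7 (insert('p')): buffer="yiqutkpspzutlp" (len 14), cursors c1@7 c3@9 c2@14, authorship ...11.1.3.22.2
After op 8 (delete): buffer="yiqutkszutl" (len 11), cursors c1@6 c3@7 c2@11, authorship ...11...22.
Authorship (.=original, N=cursor N): . . . 1 1 . . . 2 2 .
Index 8: author = 2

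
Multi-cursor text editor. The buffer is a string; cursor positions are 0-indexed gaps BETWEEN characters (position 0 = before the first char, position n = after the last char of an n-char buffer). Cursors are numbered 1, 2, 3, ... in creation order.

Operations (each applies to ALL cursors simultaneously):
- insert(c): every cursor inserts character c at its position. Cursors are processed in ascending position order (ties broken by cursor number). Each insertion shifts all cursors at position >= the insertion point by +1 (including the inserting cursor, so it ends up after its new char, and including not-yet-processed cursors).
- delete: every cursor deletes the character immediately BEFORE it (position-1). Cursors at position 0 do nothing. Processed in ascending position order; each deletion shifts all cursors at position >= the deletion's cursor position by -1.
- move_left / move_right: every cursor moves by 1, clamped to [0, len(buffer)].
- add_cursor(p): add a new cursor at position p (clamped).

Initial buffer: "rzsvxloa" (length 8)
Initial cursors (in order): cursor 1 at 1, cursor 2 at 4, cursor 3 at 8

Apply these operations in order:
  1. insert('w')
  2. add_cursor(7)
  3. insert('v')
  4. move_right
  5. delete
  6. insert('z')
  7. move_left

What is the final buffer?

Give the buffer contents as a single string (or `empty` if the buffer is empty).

Answer: rwvzsvwvzvzoawz

Derivation:
After op 1 (insert('w')): buffer="rwzsvwxloaw" (len 11), cursors c1@2 c2@6 c3@11, authorship .1...2....3
After op 2 (add_cursor(7)): buffer="rwzsvwxloaw" (len 11), cursors c1@2 c2@6 c4@7 c3@11, authorship .1...2....3
After op 3 (insert('v')): buffer="rwvzsvwvxvloawv" (len 15), cursors c1@3 c2@8 c4@10 c3@15, authorship .11...22.4...33
After op 4 (move_right): buffer="rwvzsvwvxvloawv" (len 15), cursors c1@4 c2@9 c4@11 c3@15, authorship .11...22.4...33
After op 5 (delete): buffer="rwvsvwvvoaw" (len 11), cursors c1@3 c2@7 c4@8 c3@11, authorship .11..224..3
After op 6 (insert('z')): buffer="rwvzsvwvzvzoawz" (len 15), cursors c1@4 c2@9 c4@11 c3@15, authorship .111..22244..33
After op 7 (move_left): buffer="rwvzsvwvzvzoawz" (len 15), cursors c1@3 c2@8 c4@10 c3@14, authorship .111..22244..33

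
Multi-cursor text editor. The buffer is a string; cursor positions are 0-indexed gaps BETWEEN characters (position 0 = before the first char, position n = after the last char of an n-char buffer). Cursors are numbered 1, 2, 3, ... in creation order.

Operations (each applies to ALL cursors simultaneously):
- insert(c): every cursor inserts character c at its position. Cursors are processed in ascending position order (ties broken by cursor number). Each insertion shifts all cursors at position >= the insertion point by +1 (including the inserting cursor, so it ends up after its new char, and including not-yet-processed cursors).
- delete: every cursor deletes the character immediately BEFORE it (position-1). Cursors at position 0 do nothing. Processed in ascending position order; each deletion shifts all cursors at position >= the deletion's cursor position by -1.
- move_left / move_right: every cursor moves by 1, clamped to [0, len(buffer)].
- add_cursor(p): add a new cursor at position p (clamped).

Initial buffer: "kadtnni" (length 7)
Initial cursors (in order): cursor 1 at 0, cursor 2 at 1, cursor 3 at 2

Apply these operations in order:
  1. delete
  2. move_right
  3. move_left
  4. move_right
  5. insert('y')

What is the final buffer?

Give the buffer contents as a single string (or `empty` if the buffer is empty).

Answer: dyyytnni

Derivation:
After op 1 (delete): buffer="dtnni" (len 5), cursors c1@0 c2@0 c3@0, authorship .....
After op 2 (move_right): buffer="dtnni" (len 5), cursors c1@1 c2@1 c3@1, authorship .....
After op 3 (move_left): buffer="dtnni" (len 5), cursors c1@0 c2@0 c3@0, authorship .....
After op 4 (move_right): buffer="dtnni" (len 5), cursors c1@1 c2@1 c3@1, authorship .....
After op 5 (insert('y')): buffer="dyyytnni" (len 8), cursors c1@4 c2@4 c3@4, authorship .123....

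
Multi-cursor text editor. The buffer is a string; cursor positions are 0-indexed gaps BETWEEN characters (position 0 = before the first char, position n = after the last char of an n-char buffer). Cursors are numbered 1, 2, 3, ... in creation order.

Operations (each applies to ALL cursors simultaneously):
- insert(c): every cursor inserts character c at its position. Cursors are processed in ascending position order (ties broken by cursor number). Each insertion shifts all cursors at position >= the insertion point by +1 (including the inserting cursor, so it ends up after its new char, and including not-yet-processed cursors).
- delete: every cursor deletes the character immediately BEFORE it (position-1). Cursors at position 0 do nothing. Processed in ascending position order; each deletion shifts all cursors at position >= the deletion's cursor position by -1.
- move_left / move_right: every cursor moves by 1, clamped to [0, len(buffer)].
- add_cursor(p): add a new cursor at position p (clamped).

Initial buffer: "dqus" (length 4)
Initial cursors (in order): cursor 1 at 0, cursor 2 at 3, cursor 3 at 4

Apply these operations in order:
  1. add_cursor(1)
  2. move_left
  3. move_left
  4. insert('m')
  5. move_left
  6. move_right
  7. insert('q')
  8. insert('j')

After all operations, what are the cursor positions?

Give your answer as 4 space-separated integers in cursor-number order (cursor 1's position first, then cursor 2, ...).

Answer: 6 10 14 6

Derivation:
After op 1 (add_cursor(1)): buffer="dqus" (len 4), cursors c1@0 c4@1 c2@3 c3@4, authorship ....
After op 2 (move_left): buffer="dqus" (len 4), cursors c1@0 c4@0 c2@2 c3@3, authorship ....
After op 3 (move_left): buffer="dqus" (len 4), cursors c1@0 c4@0 c2@1 c3@2, authorship ....
After op 4 (insert('m')): buffer="mmdmqmus" (len 8), cursors c1@2 c4@2 c2@4 c3@6, authorship 14.2.3..
After op 5 (move_left): buffer="mmdmqmus" (len 8), cursors c1@1 c4@1 c2@3 c3@5, authorship 14.2.3..
After op 6 (move_right): buffer="mmdmqmus" (len 8), cursors c1@2 c4@2 c2@4 c3@6, authorship 14.2.3..
After op 7 (insert('q')): buffer="mmqqdmqqmqus" (len 12), cursors c1@4 c4@4 c2@7 c3@10, authorship 1414.22.33..
After op 8 (insert('j')): buffer="mmqqjjdmqjqmqjus" (len 16), cursors c1@6 c4@6 c2@10 c3@14, authorship 141414.222.333..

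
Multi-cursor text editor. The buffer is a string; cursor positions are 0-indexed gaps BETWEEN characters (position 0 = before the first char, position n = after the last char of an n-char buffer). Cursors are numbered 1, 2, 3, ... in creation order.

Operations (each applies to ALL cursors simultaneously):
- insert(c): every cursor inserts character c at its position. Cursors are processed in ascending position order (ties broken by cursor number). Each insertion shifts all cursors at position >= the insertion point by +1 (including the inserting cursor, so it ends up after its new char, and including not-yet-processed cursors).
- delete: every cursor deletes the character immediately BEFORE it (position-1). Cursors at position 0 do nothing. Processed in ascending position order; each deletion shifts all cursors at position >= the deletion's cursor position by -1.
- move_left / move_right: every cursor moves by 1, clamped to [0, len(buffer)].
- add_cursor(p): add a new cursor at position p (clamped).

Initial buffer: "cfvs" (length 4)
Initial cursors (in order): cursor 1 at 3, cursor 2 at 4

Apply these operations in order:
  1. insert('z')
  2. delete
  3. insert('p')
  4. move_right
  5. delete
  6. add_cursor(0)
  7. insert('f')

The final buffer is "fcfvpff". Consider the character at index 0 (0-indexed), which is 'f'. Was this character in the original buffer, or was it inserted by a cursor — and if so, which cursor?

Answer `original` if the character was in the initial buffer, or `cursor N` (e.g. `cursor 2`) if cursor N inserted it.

After op 1 (insert('z')): buffer="cfvzsz" (len 6), cursors c1@4 c2@6, authorship ...1.2
After op 2 (delete): buffer="cfvs" (len 4), cursors c1@3 c2@4, authorship ....
After op 3 (insert('p')): buffer="cfvpsp" (len 6), cursors c1@4 c2@6, authorship ...1.2
After op 4 (move_right): buffer="cfvpsp" (len 6), cursors c1@5 c2@6, authorship ...1.2
After op 5 (delete): buffer="cfvp" (len 4), cursors c1@4 c2@4, authorship ...1
After op 6 (add_cursor(0)): buffer="cfvp" (len 4), cursors c3@0 c1@4 c2@4, authorship ...1
After op 7 (insert('f')): buffer="fcfvpff" (len 7), cursors c3@1 c1@7 c2@7, authorship 3...112
Authorship (.=original, N=cursor N): 3 . . . 1 1 2
Index 0: author = 3

Answer: cursor 3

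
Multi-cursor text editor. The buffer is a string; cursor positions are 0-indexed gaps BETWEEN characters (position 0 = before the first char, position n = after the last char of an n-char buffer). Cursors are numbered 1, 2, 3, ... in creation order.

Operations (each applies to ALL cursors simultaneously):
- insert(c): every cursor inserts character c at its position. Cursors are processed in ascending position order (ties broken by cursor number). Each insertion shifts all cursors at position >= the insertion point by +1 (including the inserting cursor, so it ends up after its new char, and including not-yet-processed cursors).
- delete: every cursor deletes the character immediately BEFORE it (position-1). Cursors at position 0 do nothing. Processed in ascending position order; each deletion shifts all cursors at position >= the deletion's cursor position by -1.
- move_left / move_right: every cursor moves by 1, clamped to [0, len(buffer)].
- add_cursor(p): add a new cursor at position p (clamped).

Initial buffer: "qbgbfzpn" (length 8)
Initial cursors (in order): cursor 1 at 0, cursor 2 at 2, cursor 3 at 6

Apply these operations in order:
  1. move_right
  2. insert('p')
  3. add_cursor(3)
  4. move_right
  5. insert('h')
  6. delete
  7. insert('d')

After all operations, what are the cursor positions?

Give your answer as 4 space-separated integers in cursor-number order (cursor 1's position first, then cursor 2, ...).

After op 1 (move_right): buffer="qbgbfzpn" (len 8), cursors c1@1 c2@3 c3@7, authorship ........
After op 2 (insert('p')): buffer="qpbgpbfzppn" (len 11), cursors c1@2 c2@5 c3@10, authorship .1..2....3.
After op 3 (add_cursor(3)): buffer="qpbgpbfzppn" (len 11), cursors c1@2 c4@3 c2@5 c3@10, authorship .1..2....3.
After op 4 (move_right): buffer="qpbgpbfzppn" (len 11), cursors c1@3 c4@4 c2@6 c3@11, authorship .1..2....3.
After op 5 (insert('h')): buffer="qpbhghpbhfzppnh" (len 15), cursors c1@4 c4@6 c2@9 c3@15, authorship .1.1.42.2...3.3
After op 6 (delete): buffer="qpbgpbfzppn" (len 11), cursors c1@3 c4@4 c2@6 c3@11, authorship .1..2....3.
After op 7 (insert('d')): buffer="qpbdgdpbdfzppnd" (len 15), cursors c1@4 c4@6 c2@9 c3@15, authorship .1.1.42.2...3.3

Answer: 4 9 15 6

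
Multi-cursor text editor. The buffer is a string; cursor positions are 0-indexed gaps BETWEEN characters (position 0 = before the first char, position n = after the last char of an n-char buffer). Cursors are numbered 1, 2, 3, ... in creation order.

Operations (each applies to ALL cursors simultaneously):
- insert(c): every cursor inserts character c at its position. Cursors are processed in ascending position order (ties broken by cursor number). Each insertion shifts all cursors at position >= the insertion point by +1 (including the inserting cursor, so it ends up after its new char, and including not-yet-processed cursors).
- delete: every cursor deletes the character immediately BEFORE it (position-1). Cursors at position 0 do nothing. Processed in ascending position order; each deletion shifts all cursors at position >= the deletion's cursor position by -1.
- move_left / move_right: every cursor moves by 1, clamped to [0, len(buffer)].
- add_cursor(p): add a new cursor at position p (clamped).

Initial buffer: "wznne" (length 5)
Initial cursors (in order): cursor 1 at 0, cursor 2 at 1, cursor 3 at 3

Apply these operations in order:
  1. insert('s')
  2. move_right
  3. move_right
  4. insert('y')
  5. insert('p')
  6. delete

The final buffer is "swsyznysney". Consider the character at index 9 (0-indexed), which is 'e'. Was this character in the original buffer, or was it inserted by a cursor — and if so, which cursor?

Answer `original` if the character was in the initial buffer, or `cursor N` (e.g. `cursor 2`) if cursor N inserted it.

Answer: original

Derivation:
After op 1 (insert('s')): buffer="swsznsne" (len 8), cursors c1@1 c2@3 c3@6, authorship 1.2..3..
After op 2 (move_right): buffer="swsznsne" (len 8), cursors c1@2 c2@4 c3@7, authorship 1.2..3..
After op 3 (move_right): buffer="swsznsne" (len 8), cursors c1@3 c2@5 c3@8, authorship 1.2..3..
After op 4 (insert('y')): buffer="swsyznysney" (len 11), cursors c1@4 c2@7 c3@11, authorship 1.21..23..3
After op 5 (insert('p')): buffer="swsypznypsneyp" (len 14), cursors c1@5 c2@9 c3@14, authorship 1.211..223..33
After op 6 (delete): buffer="swsyznysney" (len 11), cursors c1@4 c2@7 c3@11, authorship 1.21..23..3
Authorship (.=original, N=cursor N): 1 . 2 1 . . 2 3 . . 3
Index 9: author = original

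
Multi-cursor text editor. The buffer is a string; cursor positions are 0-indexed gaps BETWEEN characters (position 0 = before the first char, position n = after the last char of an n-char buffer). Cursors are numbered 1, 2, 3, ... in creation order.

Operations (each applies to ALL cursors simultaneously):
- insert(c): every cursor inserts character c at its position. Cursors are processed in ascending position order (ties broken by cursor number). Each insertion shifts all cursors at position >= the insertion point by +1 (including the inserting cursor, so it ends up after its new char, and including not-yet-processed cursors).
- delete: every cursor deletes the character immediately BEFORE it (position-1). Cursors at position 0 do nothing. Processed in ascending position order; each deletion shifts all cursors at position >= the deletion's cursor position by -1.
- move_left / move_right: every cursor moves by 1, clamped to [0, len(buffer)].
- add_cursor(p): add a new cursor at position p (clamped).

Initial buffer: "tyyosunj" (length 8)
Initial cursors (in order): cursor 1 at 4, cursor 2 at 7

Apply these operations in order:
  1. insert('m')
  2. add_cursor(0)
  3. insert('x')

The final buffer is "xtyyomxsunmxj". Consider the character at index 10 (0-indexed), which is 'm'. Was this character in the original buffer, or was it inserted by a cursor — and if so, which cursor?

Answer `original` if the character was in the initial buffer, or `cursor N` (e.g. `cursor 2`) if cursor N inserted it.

Answer: cursor 2

Derivation:
After op 1 (insert('m')): buffer="tyyomsunmj" (len 10), cursors c1@5 c2@9, authorship ....1...2.
After op 2 (add_cursor(0)): buffer="tyyomsunmj" (len 10), cursors c3@0 c1@5 c2@9, authorship ....1...2.
After op 3 (insert('x')): buffer="xtyyomxsunmxj" (len 13), cursors c3@1 c1@7 c2@12, authorship 3....11...22.
Authorship (.=original, N=cursor N): 3 . . . . 1 1 . . . 2 2 .
Index 10: author = 2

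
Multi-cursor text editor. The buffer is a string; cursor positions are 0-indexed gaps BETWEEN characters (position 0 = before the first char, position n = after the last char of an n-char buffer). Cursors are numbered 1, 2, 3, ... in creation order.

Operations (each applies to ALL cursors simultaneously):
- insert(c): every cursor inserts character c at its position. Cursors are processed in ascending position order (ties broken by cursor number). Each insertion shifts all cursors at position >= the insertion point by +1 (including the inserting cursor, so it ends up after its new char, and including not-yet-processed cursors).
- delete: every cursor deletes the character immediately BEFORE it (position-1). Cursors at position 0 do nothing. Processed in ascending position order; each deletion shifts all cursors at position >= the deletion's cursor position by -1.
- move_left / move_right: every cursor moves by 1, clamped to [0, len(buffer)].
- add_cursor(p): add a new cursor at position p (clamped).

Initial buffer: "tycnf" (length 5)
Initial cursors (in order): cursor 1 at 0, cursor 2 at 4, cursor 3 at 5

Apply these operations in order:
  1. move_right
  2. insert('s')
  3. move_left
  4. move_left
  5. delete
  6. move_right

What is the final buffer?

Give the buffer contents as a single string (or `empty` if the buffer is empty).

After op 1 (move_right): buffer="tycnf" (len 5), cursors c1@1 c2@5 c3@5, authorship .....
After op 2 (insert('s')): buffer="tsycnfss" (len 8), cursors c1@2 c2@8 c3@8, authorship .1....23
After op 3 (move_left): buffer="tsycnfss" (len 8), cursors c1@1 c2@7 c3@7, authorship .1....23
After op 4 (move_left): buffer="tsycnfss" (len 8), cursors c1@0 c2@6 c3@6, authorship .1....23
After op 5 (delete): buffer="tsycss" (len 6), cursors c1@0 c2@4 c3@4, authorship .1..23
After op 6 (move_right): buffer="tsycss" (len 6), cursors c1@1 c2@5 c3@5, authorship .1..23

Answer: tsycss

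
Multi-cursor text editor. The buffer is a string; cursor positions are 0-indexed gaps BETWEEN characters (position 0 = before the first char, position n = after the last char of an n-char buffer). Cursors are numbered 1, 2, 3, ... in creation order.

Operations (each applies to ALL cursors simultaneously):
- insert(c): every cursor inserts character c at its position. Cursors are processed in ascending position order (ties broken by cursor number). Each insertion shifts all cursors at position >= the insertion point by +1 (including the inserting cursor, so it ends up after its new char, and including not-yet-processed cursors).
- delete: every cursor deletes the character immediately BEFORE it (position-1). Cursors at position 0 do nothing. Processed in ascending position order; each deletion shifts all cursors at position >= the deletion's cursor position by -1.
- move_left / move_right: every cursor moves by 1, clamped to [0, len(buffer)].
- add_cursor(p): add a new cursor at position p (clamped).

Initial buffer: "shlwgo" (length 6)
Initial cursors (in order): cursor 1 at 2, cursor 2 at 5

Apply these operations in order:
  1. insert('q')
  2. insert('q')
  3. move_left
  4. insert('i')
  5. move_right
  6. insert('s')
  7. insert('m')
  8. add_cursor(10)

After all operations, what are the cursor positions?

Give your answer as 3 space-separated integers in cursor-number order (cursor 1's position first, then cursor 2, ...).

After op 1 (insert('q')): buffer="shqlwgqo" (len 8), cursors c1@3 c2@7, authorship ..1...2.
After op 2 (insert('q')): buffer="shqqlwgqqo" (len 10), cursors c1@4 c2@9, authorship ..11...22.
After op 3 (move_left): buffer="shqqlwgqqo" (len 10), cursors c1@3 c2@8, authorship ..11...22.
After op 4 (insert('i')): buffer="shqiqlwgqiqo" (len 12), cursors c1@4 c2@10, authorship ..111...222.
After op 5 (move_right): buffer="shqiqlwgqiqo" (len 12), cursors c1@5 c2@11, authorship ..111...222.
After op 6 (insert('s')): buffer="shqiqslwgqiqso" (len 14), cursors c1@6 c2@13, authorship ..1111...2222.
After op 7 (insert('m')): buffer="shqiqsmlwgqiqsmo" (len 16), cursors c1@7 c2@15, authorship ..11111...22222.
After op 8 (add_cursor(10)): buffer="shqiqsmlwgqiqsmo" (len 16), cursors c1@7 c3@10 c2@15, authorship ..11111...22222.

Answer: 7 15 10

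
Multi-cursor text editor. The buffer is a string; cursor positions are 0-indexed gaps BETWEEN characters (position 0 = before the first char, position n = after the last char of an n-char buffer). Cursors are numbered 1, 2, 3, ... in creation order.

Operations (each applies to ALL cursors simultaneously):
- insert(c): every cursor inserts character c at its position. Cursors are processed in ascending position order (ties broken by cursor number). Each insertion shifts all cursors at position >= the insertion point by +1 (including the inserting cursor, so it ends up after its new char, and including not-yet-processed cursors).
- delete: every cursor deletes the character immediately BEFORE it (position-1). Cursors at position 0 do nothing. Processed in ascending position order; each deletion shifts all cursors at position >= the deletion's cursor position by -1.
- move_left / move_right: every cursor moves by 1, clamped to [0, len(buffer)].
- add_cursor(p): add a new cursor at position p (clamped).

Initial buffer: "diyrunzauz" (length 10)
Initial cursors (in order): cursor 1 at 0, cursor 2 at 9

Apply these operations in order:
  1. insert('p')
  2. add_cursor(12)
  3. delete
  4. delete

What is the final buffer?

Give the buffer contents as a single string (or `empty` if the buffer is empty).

After op 1 (insert('p')): buffer="pdiyrunzaupz" (len 12), cursors c1@1 c2@11, authorship 1.........2.
After op 2 (add_cursor(12)): buffer="pdiyrunzaupz" (len 12), cursors c1@1 c2@11 c3@12, authorship 1.........2.
After op 3 (delete): buffer="diyrunzau" (len 9), cursors c1@0 c2@9 c3@9, authorship .........
After op 4 (delete): buffer="diyrunz" (len 7), cursors c1@0 c2@7 c3@7, authorship .......

Answer: diyrunz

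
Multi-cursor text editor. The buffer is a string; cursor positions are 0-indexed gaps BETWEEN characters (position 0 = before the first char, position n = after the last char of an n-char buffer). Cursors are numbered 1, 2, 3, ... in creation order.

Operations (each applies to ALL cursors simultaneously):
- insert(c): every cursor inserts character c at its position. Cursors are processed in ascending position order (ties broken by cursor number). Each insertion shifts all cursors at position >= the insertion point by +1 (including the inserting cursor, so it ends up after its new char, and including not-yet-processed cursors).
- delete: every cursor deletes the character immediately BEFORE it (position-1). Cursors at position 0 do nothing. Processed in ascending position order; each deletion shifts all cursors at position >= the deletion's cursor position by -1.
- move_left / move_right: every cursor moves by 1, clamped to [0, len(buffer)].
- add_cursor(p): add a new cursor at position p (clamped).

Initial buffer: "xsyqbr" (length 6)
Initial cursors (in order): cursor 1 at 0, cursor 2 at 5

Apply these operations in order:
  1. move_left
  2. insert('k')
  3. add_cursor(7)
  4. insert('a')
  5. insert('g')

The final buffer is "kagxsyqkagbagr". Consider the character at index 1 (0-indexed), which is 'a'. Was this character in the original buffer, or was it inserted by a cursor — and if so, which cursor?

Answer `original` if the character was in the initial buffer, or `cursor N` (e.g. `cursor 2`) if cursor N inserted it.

After op 1 (move_left): buffer="xsyqbr" (len 6), cursors c1@0 c2@4, authorship ......
After op 2 (insert('k')): buffer="kxsyqkbr" (len 8), cursors c1@1 c2@6, authorship 1....2..
After op 3 (add_cursor(7)): buffer="kxsyqkbr" (len 8), cursors c1@1 c2@6 c3@7, authorship 1....2..
After op 4 (insert('a')): buffer="kaxsyqkabar" (len 11), cursors c1@2 c2@8 c3@10, authorship 11....22.3.
After op 5 (insert('g')): buffer="kagxsyqkagbagr" (len 14), cursors c1@3 c2@10 c3@13, authorship 111....222.33.
Authorship (.=original, N=cursor N): 1 1 1 . . . . 2 2 2 . 3 3 .
Index 1: author = 1

Answer: cursor 1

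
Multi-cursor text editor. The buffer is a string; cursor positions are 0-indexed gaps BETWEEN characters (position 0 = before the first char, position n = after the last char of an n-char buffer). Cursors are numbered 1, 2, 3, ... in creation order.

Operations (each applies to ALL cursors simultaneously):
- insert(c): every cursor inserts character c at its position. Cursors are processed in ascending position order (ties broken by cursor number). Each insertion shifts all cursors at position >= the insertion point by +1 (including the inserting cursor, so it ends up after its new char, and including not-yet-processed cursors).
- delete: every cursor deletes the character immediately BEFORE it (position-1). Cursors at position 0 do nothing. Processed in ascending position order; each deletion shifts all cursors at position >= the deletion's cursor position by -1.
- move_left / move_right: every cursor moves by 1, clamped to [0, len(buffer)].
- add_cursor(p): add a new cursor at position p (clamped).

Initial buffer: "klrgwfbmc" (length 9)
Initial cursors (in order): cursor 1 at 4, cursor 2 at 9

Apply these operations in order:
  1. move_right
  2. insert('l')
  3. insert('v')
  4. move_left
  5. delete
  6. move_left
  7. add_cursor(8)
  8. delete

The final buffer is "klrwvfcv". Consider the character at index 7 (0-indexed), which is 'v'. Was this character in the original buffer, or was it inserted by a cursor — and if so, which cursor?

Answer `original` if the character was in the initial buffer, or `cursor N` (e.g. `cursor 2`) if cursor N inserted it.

Answer: cursor 2

Derivation:
After op 1 (move_right): buffer="klrgwfbmc" (len 9), cursors c1@5 c2@9, authorship .........
After op 2 (insert('l')): buffer="klrgwlfbmcl" (len 11), cursors c1@6 c2@11, authorship .....1....2
After op 3 (insert('v')): buffer="klrgwlvfbmclv" (len 13), cursors c1@7 c2@13, authorship .....11....22
After op 4 (move_left): buffer="klrgwlvfbmclv" (len 13), cursors c1@6 c2@12, authorship .....11....22
After op 5 (delete): buffer="klrgwvfbmcv" (len 11), cursors c1@5 c2@10, authorship .....1....2
After op 6 (move_left): buffer="klrgwvfbmcv" (len 11), cursors c1@4 c2@9, authorship .....1....2
After op 7 (add_cursor(8)): buffer="klrgwvfbmcv" (len 11), cursors c1@4 c3@8 c2@9, authorship .....1....2
After op 8 (delete): buffer="klrwvfcv" (len 8), cursors c1@3 c2@6 c3@6, authorship ....1..2
Authorship (.=original, N=cursor N): . . . . 1 . . 2
Index 7: author = 2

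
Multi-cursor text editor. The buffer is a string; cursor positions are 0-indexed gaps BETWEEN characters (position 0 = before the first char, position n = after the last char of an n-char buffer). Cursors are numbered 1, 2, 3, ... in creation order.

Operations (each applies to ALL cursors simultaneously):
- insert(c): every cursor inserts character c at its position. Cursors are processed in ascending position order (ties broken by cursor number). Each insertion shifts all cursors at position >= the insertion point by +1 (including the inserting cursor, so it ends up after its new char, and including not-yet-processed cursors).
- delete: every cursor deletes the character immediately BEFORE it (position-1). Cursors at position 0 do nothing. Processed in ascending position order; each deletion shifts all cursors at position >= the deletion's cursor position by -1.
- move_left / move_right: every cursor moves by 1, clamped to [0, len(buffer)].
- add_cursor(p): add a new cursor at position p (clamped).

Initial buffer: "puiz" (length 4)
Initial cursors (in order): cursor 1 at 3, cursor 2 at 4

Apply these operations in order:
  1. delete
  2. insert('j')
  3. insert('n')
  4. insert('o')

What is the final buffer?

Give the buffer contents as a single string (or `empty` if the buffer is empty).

After op 1 (delete): buffer="pu" (len 2), cursors c1@2 c2@2, authorship ..
After op 2 (insert('j')): buffer="pujj" (len 4), cursors c1@4 c2@4, authorship ..12
After op 3 (insert('n')): buffer="pujjnn" (len 6), cursors c1@6 c2@6, authorship ..1212
After op 4 (insert('o')): buffer="pujjnnoo" (len 8), cursors c1@8 c2@8, authorship ..121212

Answer: pujjnnoo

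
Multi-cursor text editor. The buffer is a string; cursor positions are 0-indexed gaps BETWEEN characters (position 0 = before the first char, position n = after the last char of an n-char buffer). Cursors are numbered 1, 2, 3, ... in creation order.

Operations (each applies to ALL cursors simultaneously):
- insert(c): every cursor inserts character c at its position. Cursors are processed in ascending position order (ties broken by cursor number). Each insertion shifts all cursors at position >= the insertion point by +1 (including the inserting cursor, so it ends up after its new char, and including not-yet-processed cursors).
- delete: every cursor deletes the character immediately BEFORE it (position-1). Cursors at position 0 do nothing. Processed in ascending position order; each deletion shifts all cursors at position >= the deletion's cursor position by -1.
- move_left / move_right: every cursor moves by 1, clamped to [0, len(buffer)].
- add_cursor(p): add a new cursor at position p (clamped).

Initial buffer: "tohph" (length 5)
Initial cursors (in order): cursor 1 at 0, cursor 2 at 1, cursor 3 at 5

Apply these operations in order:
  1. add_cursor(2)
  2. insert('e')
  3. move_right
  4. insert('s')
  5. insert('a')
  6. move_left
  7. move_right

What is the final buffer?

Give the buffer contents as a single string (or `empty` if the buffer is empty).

Answer: etsaeosaehsaphesa

Derivation:
After op 1 (add_cursor(2)): buffer="tohph" (len 5), cursors c1@0 c2@1 c4@2 c3@5, authorship .....
After op 2 (insert('e')): buffer="eteoehphe" (len 9), cursors c1@1 c2@3 c4@5 c3@9, authorship 1.2.4...3
After op 3 (move_right): buffer="eteoehphe" (len 9), cursors c1@2 c2@4 c4@6 c3@9, authorship 1.2.4...3
After op 4 (insert('s')): buffer="etseosehsphes" (len 13), cursors c1@3 c2@6 c4@9 c3@13, authorship 1.12.24.4..33
After op 5 (insert('a')): buffer="etsaeosaehsaphesa" (len 17), cursors c1@4 c2@8 c4@12 c3@17, authorship 1.112.224.44..333
After op 6 (move_left): buffer="etsaeosaehsaphesa" (len 17), cursors c1@3 c2@7 c4@11 c3@16, authorship 1.112.224.44..333
After op 7 (move_right): buffer="etsaeosaehsaphesa" (len 17), cursors c1@4 c2@8 c4@12 c3@17, authorship 1.112.224.44..333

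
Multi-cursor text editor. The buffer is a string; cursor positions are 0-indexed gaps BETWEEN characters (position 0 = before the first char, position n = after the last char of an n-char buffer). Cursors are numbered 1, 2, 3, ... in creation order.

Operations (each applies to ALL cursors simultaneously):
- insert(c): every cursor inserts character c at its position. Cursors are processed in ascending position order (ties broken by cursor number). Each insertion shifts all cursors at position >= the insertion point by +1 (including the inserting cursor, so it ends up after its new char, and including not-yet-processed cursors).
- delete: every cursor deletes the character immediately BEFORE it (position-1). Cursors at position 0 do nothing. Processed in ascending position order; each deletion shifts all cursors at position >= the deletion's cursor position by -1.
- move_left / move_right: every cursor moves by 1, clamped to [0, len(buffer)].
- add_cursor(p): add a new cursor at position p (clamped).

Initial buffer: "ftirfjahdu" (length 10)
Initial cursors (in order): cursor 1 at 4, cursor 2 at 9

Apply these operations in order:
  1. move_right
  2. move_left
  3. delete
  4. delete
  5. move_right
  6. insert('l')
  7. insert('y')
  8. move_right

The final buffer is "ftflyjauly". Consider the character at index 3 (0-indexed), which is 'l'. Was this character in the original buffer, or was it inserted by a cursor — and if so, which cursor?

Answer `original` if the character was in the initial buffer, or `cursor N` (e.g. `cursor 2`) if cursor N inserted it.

After op 1 (move_right): buffer="ftirfjahdu" (len 10), cursors c1@5 c2@10, authorship ..........
After op 2 (move_left): buffer="ftirfjahdu" (len 10), cursors c1@4 c2@9, authorship ..........
After op 3 (delete): buffer="ftifjahu" (len 8), cursors c1@3 c2@7, authorship ........
After op 4 (delete): buffer="ftfjau" (len 6), cursors c1@2 c2@5, authorship ......
After op 5 (move_right): buffer="ftfjau" (len 6), cursors c1@3 c2@6, authorship ......
After op 6 (insert('l')): buffer="ftfljaul" (len 8), cursors c1@4 c2@8, authorship ...1...2
After op 7 (insert('y')): buffer="ftflyjauly" (len 10), cursors c1@5 c2@10, authorship ...11...22
After op 8 (move_right): buffer="ftflyjauly" (len 10), cursors c1@6 c2@10, authorship ...11...22
Authorship (.=original, N=cursor N): . . . 1 1 . . . 2 2
Index 3: author = 1

Answer: cursor 1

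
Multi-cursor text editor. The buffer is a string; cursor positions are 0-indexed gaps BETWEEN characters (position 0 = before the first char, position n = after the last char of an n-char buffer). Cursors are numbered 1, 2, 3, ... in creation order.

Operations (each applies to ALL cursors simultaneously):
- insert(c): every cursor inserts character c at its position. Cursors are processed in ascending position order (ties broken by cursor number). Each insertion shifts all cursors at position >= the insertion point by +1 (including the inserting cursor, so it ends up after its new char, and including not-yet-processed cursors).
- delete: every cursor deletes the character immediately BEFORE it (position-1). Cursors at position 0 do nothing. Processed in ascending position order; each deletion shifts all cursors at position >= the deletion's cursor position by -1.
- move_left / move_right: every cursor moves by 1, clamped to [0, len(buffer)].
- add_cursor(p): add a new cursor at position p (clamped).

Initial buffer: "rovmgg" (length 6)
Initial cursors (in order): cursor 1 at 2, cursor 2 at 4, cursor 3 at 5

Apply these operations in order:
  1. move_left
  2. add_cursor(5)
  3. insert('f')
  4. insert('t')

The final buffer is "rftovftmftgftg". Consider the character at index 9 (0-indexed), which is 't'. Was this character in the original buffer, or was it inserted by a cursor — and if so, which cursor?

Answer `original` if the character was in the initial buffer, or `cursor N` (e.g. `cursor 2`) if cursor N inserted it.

Answer: cursor 3

Derivation:
After op 1 (move_left): buffer="rovmgg" (len 6), cursors c1@1 c2@3 c3@4, authorship ......
After op 2 (add_cursor(5)): buffer="rovmgg" (len 6), cursors c1@1 c2@3 c3@4 c4@5, authorship ......
After op 3 (insert('f')): buffer="rfovfmfgfg" (len 10), cursors c1@2 c2@5 c3@7 c4@9, authorship .1..2.3.4.
After op 4 (insert('t')): buffer="rftovftmftgftg" (len 14), cursors c1@3 c2@7 c3@10 c4@13, authorship .11..22.33.44.
Authorship (.=original, N=cursor N): . 1 1 . . 2 2 . 3 3 . 4 4 .
Index 9: author = 3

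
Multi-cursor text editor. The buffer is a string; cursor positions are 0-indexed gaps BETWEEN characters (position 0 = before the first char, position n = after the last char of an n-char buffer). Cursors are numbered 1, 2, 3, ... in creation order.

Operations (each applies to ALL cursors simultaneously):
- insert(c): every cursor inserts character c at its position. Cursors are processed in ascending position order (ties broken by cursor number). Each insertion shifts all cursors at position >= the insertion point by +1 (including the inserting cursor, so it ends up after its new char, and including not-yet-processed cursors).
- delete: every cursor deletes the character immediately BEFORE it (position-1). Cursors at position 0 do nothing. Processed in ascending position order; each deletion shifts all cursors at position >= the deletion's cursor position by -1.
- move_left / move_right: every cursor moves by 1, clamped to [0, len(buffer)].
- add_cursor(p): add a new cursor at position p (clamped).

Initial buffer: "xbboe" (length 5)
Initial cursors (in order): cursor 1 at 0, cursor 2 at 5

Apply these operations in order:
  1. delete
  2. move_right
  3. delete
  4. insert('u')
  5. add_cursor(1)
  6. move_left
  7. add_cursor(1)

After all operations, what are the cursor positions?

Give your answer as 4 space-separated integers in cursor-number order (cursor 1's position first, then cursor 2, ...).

Answer: 0 3 0 1

Derivation:
After op 1 (delete): buffer="xbbo" (len 4), cursors c1@0 c2@4, authorship ....
After op 2 (move_right): buffer="xbbo" (len 4), cursors c1@1 c2@4, authorship ....
After op 3 (delete): buffer="bb" (len 2), cursors c1@0 c2@2, authorship ..
After op 4 (insert('u')): buffer="ubbu" (len 4), cursors c1@1 c2@4, authorship 1..2
After op 5 (add_cursor(1)): buffer="ubbu" (len 4), cursors c1@1 c3@1 c2@4, authorship 1..2
After op 6 (move_left): buffer="ubbu" (len 4), cursors c1@0 c3@0 c2@3, authorship 1..2
After op 7 (add_cursor(1)): buffer="ubbu" (len 4), cursors c1@0 c3@0 c4@1 c2@3, authorship 1..2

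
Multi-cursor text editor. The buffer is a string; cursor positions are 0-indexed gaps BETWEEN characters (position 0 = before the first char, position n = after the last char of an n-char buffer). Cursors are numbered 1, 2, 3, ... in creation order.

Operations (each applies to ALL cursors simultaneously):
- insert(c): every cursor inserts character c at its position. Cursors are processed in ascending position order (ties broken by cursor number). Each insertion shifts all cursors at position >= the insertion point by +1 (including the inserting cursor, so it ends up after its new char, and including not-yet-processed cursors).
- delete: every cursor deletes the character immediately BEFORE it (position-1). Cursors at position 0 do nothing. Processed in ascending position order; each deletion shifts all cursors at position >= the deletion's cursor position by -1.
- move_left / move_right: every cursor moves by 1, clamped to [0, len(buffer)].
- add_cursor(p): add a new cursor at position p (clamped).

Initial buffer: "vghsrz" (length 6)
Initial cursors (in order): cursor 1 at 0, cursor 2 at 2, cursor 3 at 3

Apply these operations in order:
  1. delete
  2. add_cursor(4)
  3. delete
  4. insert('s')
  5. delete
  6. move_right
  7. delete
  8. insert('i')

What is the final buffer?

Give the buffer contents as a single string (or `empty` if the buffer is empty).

Answer: iiii

Derivation:
After op 1 (delete): buffer="vsrz" (len 4), cursors c1@0 c2@1 c3@1, authorship ....
After op 2 (add_cursor(4)): buffer="vsrz" (len 4), cursors c1@0 c2@1 c3@1 c4@4, authorship ....
After op 3 (delete): buffer="sr" (len 2), cursors c1@0 c2@0 c3@0 c4@2, authorship ..
After op 4 (insert('s')): buffer="ssssrs" (len 6), cursors c1@3 c2@3 c3@3 c4@6, authorship 123..4
After op 5 (delete): buffer="sr" (len 2), cursors c1@0 c2@0 c3@0 c4@2, authorship ..
After op 6 (move_right): buffer="sr" (len 2), cursors c1@1 c2@1 c3@1 c4@2, authorship ..
After op 7 (delete): buffer="" (len 0), cursors c1@0 c2@0 c3@0 c4@0, authorship 
After op 8 (insert('i')): buffer="iiii" (len 4), cursors c1@4 c2@4 c3@4 c4@4, authorship 1234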